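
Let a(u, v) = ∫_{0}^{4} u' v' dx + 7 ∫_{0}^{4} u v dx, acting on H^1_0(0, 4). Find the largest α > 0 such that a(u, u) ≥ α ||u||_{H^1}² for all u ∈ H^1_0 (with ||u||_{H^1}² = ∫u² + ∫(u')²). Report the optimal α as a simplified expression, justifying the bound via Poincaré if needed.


α = 1

Coercivity of a(·,·) on H^1_0(0, 4) means a(u, u) ≥ α ||u||_{H^1}² for every u ∈ H^1_0.
The interval has length L = 4, and Poincaré/coercivity depend only on L. Here a(u, u) = ∫(u')² + (7)·∫u².
Here c = 7 ≥ 1, so a(u,u) = ∫(u')² + c∫u² ≥ ∫(u')² + ∫u² = ||u||_{H^1}², i.e. α = 1 works. No larger α is possible: a(u,u) ≥ α||u||_{H^1}² means (1−α)∫(u')² ≥ (α−c)∫u², and for the modes u_n = sin(nπ(x−x₀)/L) (x₀ the left endpoint) one has ∫u_n²/∫(u_n')² = (L/(nπ))² → 0, so a(u_n,u_n)/||u_n||_{H^1}² → 1. Hence the optimal constant is α = 1.
Therefore α = 1.


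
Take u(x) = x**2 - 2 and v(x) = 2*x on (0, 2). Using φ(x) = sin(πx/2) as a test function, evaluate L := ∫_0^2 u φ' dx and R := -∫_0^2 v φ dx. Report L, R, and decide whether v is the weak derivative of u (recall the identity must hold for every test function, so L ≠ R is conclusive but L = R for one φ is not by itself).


LHS = -8/π, RHS = -8/π. Yes, v = u' weakly.

u(x) = x**2 - 2, classical derivative u'(x) = 2*x.
φ(x) = sin(πx/2), so φ'(x) = π*cos(π*x/2)/2.
Note φ(0) = φ(2) = 0, so the boundary term u·φ vanishes.
LHS = ∫_0^2 u(x) φ'(x) dx = ∫_0^2 (π*x^2*cos(π*x/2)/2 - π*cos(π*x/2)) dx. Term by term:
  ∫_0^2 -π*cos(π*x/2) dx = 0;  ∫_0^2 π*x^2*cos(π*x/2)/2 dx = -8/π.
Sum: 0 − 8/π = -8/π.
So LHS = -8/π.
∫_0^2 v(x) φ(x) dx = ∫_0^2 (2*x*sin(π*x/2)) dx. Term by term:
  ∫_0^2 2*x*sin(π*x/2) dx = 8/π.
So RHS = -∫_0^2 v(x) φ(x) dx = -8/π.
LHS = RHS, so the identity holds for this test φ.
Moreover u is smooth here and v(x) = u'(x) = 2*x pointwise, so the identity holds for every test function. Hence v is the weak derivative of u.


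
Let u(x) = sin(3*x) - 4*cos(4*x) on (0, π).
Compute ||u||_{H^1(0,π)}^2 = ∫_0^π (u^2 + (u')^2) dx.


||u||_{H^1(0,π)}^2 = 816/7 + 141*π

u'(x) = 16*sin(4*x) + 3*cos(3*x).
Expand u² and (u')² and integrate term by term on (0, π), using: for integers n ≥ 1, ∫_0^π sin²(nx) dx = ∫_0^π cos²(nx) dx = π/2; for n ≠ n', ∫_0^π sin(nx)sin(n'x) dx = ∫_0^π cos(nx)cos(n'x) dx = 0; and by product-to-sum, ∫_0^π sin(nx)cos(n'x) dx = ½∫_0^π [sin((n+n')x) + sin((n−n')x)] dx, which is 0 when n+n' is even and 2n/(n²−n'²) when n+n' is odd (it need not vanish on (0, π)).
  u² squared terms: (-4)²·∫cos(4x)² dx = 16·π/2 = 8*π;  (1)²·∫sin(3x)² dx = 1·π/2 = π/2.
  u² cross terms: 2·(-4)·(1)·∫cos(4x)·sin(3x) dx = -8·(-6/7) = 48/7.
  So ∫_0^π u² dx = 8*π + π/2 + 48/7 = 48/7 + 17*π/2.
  (u')² squared terms: (3)²·∫cos(3x)² dx = 9·π/2 = 9*π/2;  (16)²·∫sin(4x)² dx = 256·π/2 = 128*π.
  (u')² cross terms: 2·(3)·(16)·∫cos(3x)·sin(4x) dx = 96·(8/7) = 768/7.
  So ∫_0^π (u')² dx = 9*π/2 + 128*π + 768/7 = 768/7 + 265*π/2.
||u||_{H^1}^2 = (48/7 + 17*π/2) + (768/7 + 265*π/2) = 816/7 + 141*π.


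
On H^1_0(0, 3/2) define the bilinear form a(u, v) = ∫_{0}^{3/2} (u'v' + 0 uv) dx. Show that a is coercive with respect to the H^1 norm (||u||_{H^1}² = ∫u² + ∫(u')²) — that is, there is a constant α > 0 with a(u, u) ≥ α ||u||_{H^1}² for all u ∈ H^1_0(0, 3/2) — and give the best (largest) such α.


α = 4*π^2/(9 + 4*π^2)

Coercivity of a(·,·) on H^1_0(0, 3/2) means a(u, u) ≥ α ||u||_{H^1}² for every u ∈ H^1_0.
The interval has length L = 3/2, and Poincaré/coercivity depend only on L. Here a(u, u) = ∫(u')² + (0)·∫u².
Here c = 0, so a(u,u) = ∫(u')² alone. The condition a(u,u) ≥ α||u||_{H^1}² reads (1−α)∫(u')² ≥ (α−c)∫u². Any admissible α is ≤ 1 (rapidly oscillating u have ∫u²/∫(u')² → 0), and α = 1 would force 0 ≥ (1−c)∫u², impossible since c < 1; so 1−α > 0. By the sharp Poincaré inequality on H^1_0 of an interval of length L, ∫(u')² ≥ (π/L)²∫u² with equality for the first sine mode sin(π(x−x₀)/L) (x₀ the left endpoint), so the inequality holds for all u iff (1−α)(π/L)² ≥ α − c, i.e. α ≤ ((π/L)² + c)/((π/L)² + 1) = (1 + c(L/π)²)/(1 + (L/π)²). (Direct route, valid since c ≤ 0: Poincaré gives c∫u² ≥ c(L/π)²∫(u')², so a(u,u) ≥ (1 + c(L/π)²)∫(u')², while ||u||_{H^1}² ≤ (1 + (L/π)²)∫(u')²; dividing yields the same α.) With (π/L)² = 4*π^2/9 and c = 0, the largest admissible constant is α = ((π/L)² + c)/((π/L)² + 1).
Simplifying, α = 4*π^2/(9 + 4*π^2).


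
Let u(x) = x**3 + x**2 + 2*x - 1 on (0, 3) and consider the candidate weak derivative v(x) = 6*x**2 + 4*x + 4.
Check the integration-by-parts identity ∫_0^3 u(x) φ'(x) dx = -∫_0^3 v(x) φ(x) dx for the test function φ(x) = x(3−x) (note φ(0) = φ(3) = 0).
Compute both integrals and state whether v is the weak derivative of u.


LHS = -1179/20, RHS = -1179/10. No, v is not the weak derivative of u.

u(x) = x**3 + x**2 + 2*x - 1, classical derivative u'(x) = 3*x**2 + 2*x + 2.
φ(x) = x(3−x), so φ'(x) = 3 - 2*x.
Note φ(0) = φ(3) = 0, so the boundary term u·φ vanishes.
LHS = ∫_0^3 u(x) φ'(x) dx = ∫_0^3 (-2*x^4 + x^3 - x^2 + 8*x - 3) dx. Term by term:
  ∫_0^3 -2*x^4 dx = -486/5;  ∫_0^3 x^3 dx = 81/4;  ∫_0^3 -x^2 dx = -9;
  ∫_0^3 8*x dx = 36;  ∫_0^3 -3 dx = -9.
Sum: -486/5 + 81/4 − 9 + 36 − 9 = -1179/20.
So LHS = -1179/20.
∫_0^3 v(x) φ(x) dx = ∫_0^3 (-6*x^4 + 14*x^3 + 8*x^2 + 12*x) dx. Term by term:
  ∫_0^3 -6*x^4 dx = -1458/5;  ∫_0^3 14*x^3 dx = 567/2;  ∫_0^3 8*x^2 dx = 72;
  ∫_0^3 12*x dx = 54.
Sum: -1458/5 + 567/2 + 72 + 54 = 1179/10.
So RHS = -∫_0^3 v(x) φ(x) dx = -1179/10.
LHS − RHS = 1179/20 ≠ 0, so the identity fails.
(For a valid weak derivative the identity must hold for EVERY test function, in particular this one. The failure shows v is NOT the weak derivative of u.)
Correct weak derivative would be u'(x) = 3*x**2 + 2*x + 2.


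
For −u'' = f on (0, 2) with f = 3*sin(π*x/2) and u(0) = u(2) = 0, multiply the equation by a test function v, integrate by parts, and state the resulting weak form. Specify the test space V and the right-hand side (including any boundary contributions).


V = H^1_0(0, 2) (so v(0) = v(2) = 0); weak form: ∫_0^2 u'v' dx = ∫_0^2 (3*sin(π*x/2)) v dx for all v ∈ V.

Multiply both sides by a test function v and integrate from 0 to 2:
  ∫_0^2 −u''(x) v(x) dx = ∫_0^2 f(x) v(x) dx.
Integrate the LHS by parts once:
  ∫_0^2 −u'' v dx = −[u'(x) v(x)]_0^2 + ∫_0^2 u'(x) v'(x) dx.
Thus ∫_0^2 u'(x) v'(x) dx = ∫_0^2 f(x) v(x) dx + [u'(x) v(x)]_0^2.
Choose V so that boundary terms are either known or forced to vanish.
u is Dirichlet: u(0) = u(2) = 0. Let V = H^1_0(0, 2); then v(0) = v(2) = 0, and [u' v]_0^2 = 0.
Weak formulation: find u (satisfying any essential BC) such that ∫_0^2 u'(x) v'(x) dx = ∫_0^2 f v dx for all v ∈ V.
Substituting f(x) = 3*sin(π*x/2), the right-hand side is ∫_0^2 (3*sin(π*x/2)) v dx.


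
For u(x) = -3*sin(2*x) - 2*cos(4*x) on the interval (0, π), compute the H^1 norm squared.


||u||_{H^1(0,π)}^2 = 113*π/2

u'(x) = 8*sin(4*x) - 6*cos(2*x).
Expand u² and (u')² and integrate term by term on (0, π), using: for integers n ≥ 1, ∫_0^π sin²(nx) dx = ∫_0^π cos²(nx) dx = π/2; for n ≠ n', ∫_0^π sin(nx)sin(n'x) dx = ∫_0^π cos(nx)cos(n'x) dx = 0; and by product-to-sum, ∫_0^π sin(nx)cos(n'x) dx = ½∫_0^π [sin((n+n')x) + sin((n−n')x)] dx, which is 0 when n+n' is even and 2n/(n²−n'²) when n+n' is odd (it need not vanish on (0, π)).
  u² squared terms: (-3)²·∫sin(2x)² dx = 9·π/2 = 9*π/2;  (-2)²·∫cos(4x)² dx = 4·π/2 = 2*π.
  u² cross terms: 2·(-3)·(-2)·∫sin(2x)·cos(4x) dx = 12·(0) = 0.
  So ∫_0^π u² dx = 9*π/2 + 2*π + 0 = 13*π/2.
  (u')² squared terms: (-6)²·∫cos(2x)² dx = 36·π/2 = 18*π;  (8)²·∫sin(4x)² dx = 64·π/2 = 32*π.
  (u')² cross terms: 2·(-6)·(8)·∫cos(2x)·sin(4x) dx = -96·(0) = 0.
  So ∫_0^π (u')² dx = 18*π + 32*π + 0 = 50*π.
||u||_{H^1}^2 = (13*π/2) + (50*π) = 113*π/2.


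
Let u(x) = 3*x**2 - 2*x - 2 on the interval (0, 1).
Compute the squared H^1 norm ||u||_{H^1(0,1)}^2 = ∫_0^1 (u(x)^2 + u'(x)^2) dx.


||u||_{H^1}^2 = 122/15

The H^1 norm (squared) on an interval (0, L) is
  ||u||_{H^1}^2 = ∫_0^L u(x)^2 dx + ∫_0^L u'(x)^2 dx.
Compute u'(x) = 6*x - 2.
Then u(x)^2 = 9*x**4 - 12*x**3 - 8*x**2 + 8*x + 4 and u'(x)^2 = 36*x**2 - 24*x + 4.
Integrate each monomial from 0 to 1 using ∫_0^1 c·x^n dx = c·1^(n+1)/(n+1):
  ∫_0^1 u(x)^2 dx = ∫_0^1 (9*x^4 - 12*x^3 - 8*x^2 + 8*x + 4) dx. Term by term:
    ∫_0^1 9*x^4 dx = 9/5;  ∫_0^1 -12*x^3 dx = -3;  ∫_0^1 -8*x^2 dx = -8/3;
    ∫_0^1 8*x dx = 4;  ∫_0^1 4 dx = 4.
  Sum: 9/5 − 3 − 8/3 + 4 + 4 = 62/15.
  ∫_0^1 u'(x)^2 dx = ∫_0^1 (36*x^2 - 24*x + 4) dx. Term by term:
    ∫_0^1 36*x^2 dx = 12;  ∫_0^1 -24*x dx = -12;  ∫_0^1 4 dx = 4.
  Sum: 12 − 12 + 4 = 4.
Adding: ||u||_{H^1}^2 = 62/15 + 4 = 122/15.


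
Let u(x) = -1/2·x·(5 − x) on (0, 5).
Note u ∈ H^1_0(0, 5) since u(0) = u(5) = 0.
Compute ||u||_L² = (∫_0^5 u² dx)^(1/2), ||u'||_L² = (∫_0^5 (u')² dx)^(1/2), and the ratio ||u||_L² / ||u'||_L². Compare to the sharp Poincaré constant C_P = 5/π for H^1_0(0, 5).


||u||_L² / ||u'||_L² = sqrt(10)/2 < C_P = 5/π.

u(x) = -1/2·x·(5 − x), so u'(x) = x - 5/2.
u(x) = -1/2·x·(5 − x) vanishes at x = 0 and x = 5, so u ∈ H^1_0(0, 5). Differentiate via the product rule and integrate the resulting polynomials term by term.
  ∫_0^5 u² dx = ∫_0^5 (x^4/4 - 5*x^3/2 + 25*x^2/4) dx. Term by term:
    ∫_0^5 x^4/4 dx = 625/4;  ∫_0^5 -5*x^3/2 dx = -3125/8;  ∫_0^5 25*x^2/4 dx = 3125/12.
  Sum: 625/4 − 3125/8 + 3125/12 = 625/24.
  ∫_0^5 (u')² dx = ∫_0^5 (x^2 - 5*x + 25/4) dx. Term by term:
    ∫_0^5 x^2 dx = 125/3;  ∫_0^5 -5*x dx = -125/2;  ∫_0^5 25/4 dx = 125/4.
  Sum: 125/3 − 125/2 + 125/4 = 125/12.
∫_0^5 u² dx = 625/24, so ||u||_L² = 25*sqrt(6)/12.
∫_0^5 (u')² dx = 125/12, so ||u'||_L² = 5*sqrt(15)/6.
Ratio ||u||_L² / ||u'||_L² = sqrt(10)/2.
Sharp Poincaré constant on H^1_0(0, 5) is C_P = L/π = 5/π, achieved by sin(π/5·x).
A polynomial bump cannot attain the sharp Poincaré constant (only the first sine eigenfunction does), so the ratio is strictly less than C_P, consistent with ||u||_L² ≤ C_P ||u'||_L².


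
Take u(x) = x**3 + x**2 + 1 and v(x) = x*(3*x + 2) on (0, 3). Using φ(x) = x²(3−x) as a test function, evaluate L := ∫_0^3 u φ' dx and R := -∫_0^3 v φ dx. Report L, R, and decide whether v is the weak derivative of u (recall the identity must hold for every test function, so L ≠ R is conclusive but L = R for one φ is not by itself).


LHS = -486/5, RHS = -486/5. Yes, v = u' weakly.

u(x) = x**3 + x**2 + 1, classical derivative u'(x) = 3*x**2 + 2*x.
φ(x) = x²(3−x), so φ'(x) = 3*x*(2 - x).
Note φ(0) = φ(3) = 0, so the boundary term u·φ vanishes.
LHS = ∫_0^3 u(x) φ'(x) dx = ∫_0^3 (-3*x^5 + 3*x^4 + 6*x^3 - 3*x^2 + 6*x) dx. Term by term:
  ∫_0^3 -3*x^5 dx = -729/2;  ∫_0^3 3*x^4 dx = 729/5;  ∫_0^3 6*x^3 dx = 243/2;
  ∫_0^3 -3*x^2 dx = -27;  ∫_0^3 6*x dx = 27.
Sum: -729/2 + 729/5 + 243/2 − 27 + 27 = -486/5.
So LHS = -486/5.
∫_0^3 v(x) φ(x) dx = ∫_0^3 (-3*x^5 + 7*x^4 + 6*x^3) dx. Term by term:
  ∫_0^3 -3*x^5 dx = -729/2;  ∫_0^3 7*x^4 dx = 1701/5;  ∫_0^3 6*x^3 dx = 243/2.
Sum: -729/2 + 1701/5 + 243/2 = 486/5.
So RHS = -∫_0^3 v(x) φ(x) dx = -486/5.
LHS = RHS, so the identity holds for this test φ.
Moreover u is smooth here and v(x) = u'(x) = 3*x**2 + 2*x pointwise, so the identity holds for every test function. Hence v is the weak derivative of u.


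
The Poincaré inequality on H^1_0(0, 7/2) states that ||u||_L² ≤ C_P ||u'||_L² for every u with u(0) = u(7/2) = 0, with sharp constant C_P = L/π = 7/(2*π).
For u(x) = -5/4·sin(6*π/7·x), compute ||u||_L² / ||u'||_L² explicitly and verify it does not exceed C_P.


||u||_L² / ||u'||_L² = 7/(6*π) < C_P = 7/(2*π).

u(x) = -5/4·sin(6*π/7·x), so u'(x) = -15*π*cos(6*π*x/7)/14.
Writing u(x) = A·sin(kπx/L) with A = -5/4 and k = 3, use ∫_0^L sin²(kπx/L) dx = L/2 and ∫_0^L cos²(kπx/L) dx = L/2.
u² = 25/16·sin²(6*π/7·x) and (u')² = 225*π^2/196·cos²(6*π/7·x), and each of sin², cos² integrates to L/2 = 7/4 over (0, 7/2).
∫_0^7/2 u² dx = 175/64, so ||u||_L² = 5*sqrt(7)/8.
∫_0^7/2 (u')² dx = 225*π^2/112, so ||u'||_L² = 15*sqrt(7)*π/28.
Ratio ||u||_L² / ||u'||_L² = 7/(6*π).
Sharp Poincaré constant on H^1_0(0, 7/2) is C_P = L/π = 7/(2*π), achieved by sin(2*π/7·x).
This is the k = 3 harmonic; the ratio L/(kπ) is strictly less than C_P = L/π, consistent with the sharp inequality ||u||_L² ≤ C_P ||u'||_L².


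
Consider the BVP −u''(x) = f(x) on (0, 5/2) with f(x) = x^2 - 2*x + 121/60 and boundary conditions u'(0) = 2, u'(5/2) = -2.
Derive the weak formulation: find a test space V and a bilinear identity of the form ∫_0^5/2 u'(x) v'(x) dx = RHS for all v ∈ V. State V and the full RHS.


V = H^1(0, 5/2) (v unrestricted at boundary; u is determined up to an additive constant); weak form: ∫_0^5/2 u'v' dx = ∫_0^5/2 (x^2 - 2*x + 121/60) v dx − 2·v(5/2) − 2·v(0) for all v ∈ V.

Multiply both sides by a test function v and integrate from 0 to 5/2:
  ∫_0^5/2 −u''(x) v(x) dx = ∫_0^5/2 f(x) v(x) dx.
Integrate the LHS by parts once:
  ∫_0^5/2 −u'' v dx = −[u'(x) v(x)]_0^5/2 + ∫_0^5/2 u'(x) v'(x) dx.
Thus ∫_0^5/2 u'(x) v'(x) dx = ∫_0^5/2 f(x) v(x) dx + [u'(x) v(x)]_0^5/2.
Choose V so that boundary terms are either known or forced to vanish.
u has inhomogeneous Neumann u'(0) = 2, u'(5/2) = -2. [u' v]_0^5/2 = (-2)·v(5/2) − (2)·v(0) = − 2·v(5/2) − 2·v(0). Take V = H^1(0, 5/2); boundary term becomes part of RHS.
Weak formulation: find u (satisfying any essential BC) such that ∫_0^5/2 u'(x) v'(x) dx = ∫_0^5/2 f v dx − 2·v(5/2) − 2·v(0) for all v ∈ V (Neumann data are natural BCs: they enter the RHS as boundary terms).
Substituting f(x) = x^2 - 2*x + 121/60, the right-hand side is ∫_0^5/2 (x^2 - 2*x + 121/60) v dx − 2·v(5/2) − 2·v(0).
Compatibility check (pure Neumann): taking v ≡ 1 ∈ V gives 0 = ∫_0^5/2 f dx + (-2) − (2), i.e. ∫_0^5/2 f dx must equal u'(0) − u'(5/2) = 4. Indeed ∫_0^5/2 (x^2 - 2*x + 121/60) dx = 4, so the data are compatible. The solution is then unique only up to an additive constant (fix it e.g. by requiring ∫_0^5/2 u dx = 0).


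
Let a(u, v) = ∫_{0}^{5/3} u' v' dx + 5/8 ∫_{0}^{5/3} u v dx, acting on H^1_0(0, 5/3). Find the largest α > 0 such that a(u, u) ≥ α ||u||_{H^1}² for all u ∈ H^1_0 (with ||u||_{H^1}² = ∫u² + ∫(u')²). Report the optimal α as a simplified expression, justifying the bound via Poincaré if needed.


α = (125 + 72*π^2)/(8*(25 + 9*π^2))

Coercivity of a(·,·) on H^1_0(0, 5/3) means a(u, u) ≥ α ||u||_{H^1}² for every u ∈ H^1_0.
The interval has length L = 5/3, and Poincaré/coercivity depend only on L. Here a(u, u) = ∫(u')² + (5/8)·∫u².
Here 0 < c = 5/8 < 1. The condition a(u,u) ≥ α||u||_{H^1}² reads (1−α)∫(u')² ≥ (α−c)∫u². Any admissible α is ≤ 1 (rapidly oscillating u have ∫u²/∫(u')² → 0), and α = 1 would force 0 ≥ (1−c)∫u², impossible since c < 1; so 1−α > 0. By the sharp Poincaré inequality on H^1_0 of an interval of length L, ∫(u')² ≥ (π/L)²∫u² with equality for the first sine mode sin(π(x−x₀)/L) (x₀ the left endpoint), so the inequality holds for all u iff (1−α)(π/L)² ≥ α − c, i.e. α ≤ ((π/L)² + c)/((π/L)² + 1) = (1 + c(L/π)²)/(1 + (L/π)²). With (π/L)² = 9*π^2/25 and c = 5/8, the largest admissible constant is α = ((π/L)² + c)/((π/L)² + 1).
Simplifying, α = (125 + 72*π^2)/(8*(25 + 9*π^2)).


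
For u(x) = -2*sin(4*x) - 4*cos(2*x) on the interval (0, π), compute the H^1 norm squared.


||u||_{H^1(0,π)}^2 = 74*π

u'(x) = 8*sin(2*x) - 8*cos(4*x).
Expand u² and (u')² and integrate term by term on (0, π), using: for integers n ≥ 1, ∫_0^π sin²(nx) dx = ∫_0^π cos²(nx) dx = π/2; for n ≠ n', ∫_0^π sin(nx)sin(n'x) dx = ∫_0^π cos(nx)cos(n'x) dx = 0; and by product-to-sum, ∫_0^π sin(nx)cos(n'x) dx = ½∫_0^π [sin((n+n')x) + sin((n−n')x)] dx, which is 0 when n+n' is even and 2n/(n²−n'²) when n+n' is odd (it need not vanish on (0, π)).
  u² squared terms: (-4)²·∫cos(2x)² dx = 16·π/2 = 8*π;  (-2)²·∫sin(4x)² dx = 4·π/2 = 2*π.
  u² cross terms: 2·(-4)·(-2)·∫cos(2x)·sin(4x) dx = 16·(0) = 0.
  So ∫_0^π u² dx = 8*π + 2*π + 0 = 10*π.
  (u')² squared terms: (-8)²·∫cos(4x)² dx = 64·π/2 = 32*π;  (8)²·∫sin(2x)² dx = 64·π/2 = 32*π.
  (u')² cross terms: 2·(-8)·(8)·∫cos(4x)·sin(2x) dx = -128·(0) = 0.
  So ∫_0^π (u')² dx = 32*π + 32*π + 0 = 64*π.
||u||_{H^1}^2 = (10*π) + (64*π) = 74*π.


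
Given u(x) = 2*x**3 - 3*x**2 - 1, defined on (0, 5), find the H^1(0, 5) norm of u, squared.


||u||_{H^1}^2 = 219785/7

The H^1 norm (squared) on an interval (0, L) is
  ||u||_{H^1}^2 = ∫_0^L u(x)^2 dx + ∫_0^L u'(x)^2 dx.
Compute u'(x) = 6*x**2 - 6*x.
Then u(x)^2 = 4*x**6 - 12*x**5 + 9*x**4 - 4*x**3 + 6*x**2 + 1 and u'(x)^2 = 36*x**4 - 72*x**3 + 36*x**2.
Integrate each monomial from 0 to 5 using ∫_0^5 c·x^n dx = c·5^(n+1)/(n+1):
  ∫_0^5 u(x)^2 dx = ∫_0^5 (4*x^6 - 12*x^5 + 9*x^4 - 4*x^3 + 6*x^2 + 1) dx. Term by term:
    ∫_0^5 4*x^6 dx = 312500/7;  ∫_0^5 -12*x^5 dx = -31250;  ∫_0^5 9*x^4 dx = 5625;
    ∫_0^5 -4*x^3 dx = -625;  ∫_0^5 6*x^2 dx = 250;  ∫_0^5 1 dx = 5.
  Sum: 312500/7 − 31250 + 5625 − 625 + 250 + 5 = 130535/7.
  ∫_0^5 u'(x)^2 dx = ∫_0^5 (36*x^4 - 72*x^3 + 36*x^2) dx. Term by term:
    ∫_0^5 36*x^4 dx = 22500;  ∫_0^5 -72*x^3 dx = -11250;  ∫_0^5 36*x^2 dx = 1500.
  Sum: 22500 − 11250 + 1500 = 12750.
Adding: ||u||_{H^1}^2 = 130535/7 + 12750 = 219785/7.


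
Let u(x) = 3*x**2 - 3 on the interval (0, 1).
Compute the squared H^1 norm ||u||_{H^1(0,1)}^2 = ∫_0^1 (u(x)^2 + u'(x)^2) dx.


||u||_{H^1}^2 = 84/5

The H^1 norm (squared) on an interval (0, L) is
  ||u||_{H^1}^2 = ∫_0^L u(x)^2 dx + ∫_0^L u'(x)^2 dx.
Compute u'(x) = 6*x.
Then u(x)^2 = 9*x**4 - 18*x**2 + 9 and u'(x)^2 = 36*x**2.
Integrate each monomial from 0 to 1 using ∫_0^1 c·x^n dx = c·1^(n+1)/(n+1):
  ∫_0^1 u(x)^2 dx = ∫_0^1 (9*x^4 - 18*x^2 + 9) dx. Term by term:
    ∫_0^1 9*x^4 dx = 9/5;  ∫_0^1 -18*x^2 dx = -6;  ∫_0^1 9 dx = 9.
  Sum: 9/5 − 6 + 9 = 24/5.
  ∫_0^1 u'(x)^2 dx = ∫_0^1 (36*x^2) dx. Term by term:
    ∫_0^1 36*x^2 dx = 12.
Adding: ||u||_{H^1}^2 = 24/5 + 12 = 84/5.


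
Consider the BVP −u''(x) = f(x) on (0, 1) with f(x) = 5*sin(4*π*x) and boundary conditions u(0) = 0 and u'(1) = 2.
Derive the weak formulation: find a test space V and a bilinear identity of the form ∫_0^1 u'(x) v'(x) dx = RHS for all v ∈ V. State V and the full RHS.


V = {v ∈ H^1(0, 1) : v(0) = 0} (test functions vanish at x = 0 where u is specified); weak form: ∫_0^1 u'v' dx = ∫_0^1 (5*sin(4*π*x)) v dx + 2·v(1) for all v ∈ V.

Multiply both sides by a test function v and integrate from 0 to 1:
  ∫_0^1 −u''(x) v(x) dx = ∫_0^1 f(x) v(x) dx.
Integrate the LHS by parts once:
  ∫_0^1 −u'' v dx = −[u'(x) v(x)]_0^1 + ∫_0^1 u'(x) v'(x) dx.
Thus ∫_0^1 u'(x) v'(x) dx = ∫_0^1 f(x) v(x) dx + [u'(x) v(x)]_0^1.
Choose V so that boundary terms are either known or forced to vanish.
Mixed BC: u(0) = 0 (Dirichlet) and u'(1) = 2 (Neumann). Define V = {v ∈ H^1(0, 1) : v(0) = 0}. Then [u' v]_0^1 = u'(1)·v(1) − u'(0)·0 = 2·v(1).
Weak formulation: find u (satisfying any essential BC) such that ∫_0^1 u'(x) v'(x) dx = ∫_0^1 f v dx + 2·v(1) for all v ∈ V (Dirichlet at 0 absorbed into V; Neumann datum at x = 1 contributes the boundary term).
Substituting f(x) = 5*sin(4*π*x), the right-hand side is ∫_0^1 (5*sin(4*π*x)) v dx + 2·v(1).


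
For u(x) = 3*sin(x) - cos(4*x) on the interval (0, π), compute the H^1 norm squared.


||u||_{H^1(0,π)}^2 = 68/5 + 35*π/2

u'(x) = 4*sin(4*x) + 3*cos(x).
Expand u² and (u')² and integrate term by term on (0, π), using: for integers n ≥ 1, ∫_0^π sin²(nx) dx = ∫_0^π cos²(nx) dx = π/2; for n ≠ n', ∫_0^π sin(nx)sin(n'x) dx = ∫_0^π cos(nx)cos(n'x) dx = 0; and by product-to-sum, ∫_0^π sin(nx)cos(n'x) dx = ½∫_0^π [sin((n+n')x) + sin((n−n')x)] dx, which is 0 when n+n' is even and 2n/(n²−n'²) when n+n' is odd (it need not vanish on (0, π)).
  u² squared terms: (-1)²·∫cos(4x)² dx = 1·π/2 = π/2;  (3)²·∫sin(x)² dx = 9·π/2 = 9*π/2.
  u² cross terms: 2·(-1)·(3)·∫cos(4x)·sin(x) dx = -6·(-2/15) = 4/5.
  So ∫_0^π u² dx = π/2 + 9*π/2 + 4/5 = 4/5 + 5*π.
  (u')² squared terms: (3)²·∫cos(x)² dx = 9·π/2 = 9*π/2;  (4)²·∫sin(4x)² dx = 16·π/2 = 8*π.
  (u')² cross terms: 2·(3)·(4)·∫cos(x)·sin(4x) dx = 24·(8/15) = 64/5.
  So ∫_0^π (u')² dx = 9*π/2 + 8*π + 64/5 = 64/5 + 25*π/2.
||u||_{H^1}^2 = (4/5 + 5*π) + (64/5 + 25*π/2) = 68/5 + 35*π/2.


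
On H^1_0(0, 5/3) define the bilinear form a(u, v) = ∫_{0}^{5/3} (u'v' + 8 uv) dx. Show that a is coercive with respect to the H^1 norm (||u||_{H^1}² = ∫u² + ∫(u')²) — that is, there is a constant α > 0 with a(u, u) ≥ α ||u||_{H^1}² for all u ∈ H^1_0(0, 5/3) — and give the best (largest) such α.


α = 1

Coercivity of a(·,·) on H^1_0(0, 5/3) means a(u, u) ≥ α ||u||_{H^1}² for every u ∈ H^1_0.
The interval has length L = 5/3, and Poincaré/coercivity depend only on L. Here a(u, u) = ∫(u')² + (8)·∫u².
Here c = 8 ≥ 1, so a(u,u) = ∫(u')² + c∫u² ≥ ∫(u')² + ∫u² = ||u||_{H^1}², i.e. α = 1 works. No larger α is possible: a(u,u) ≥ α||u||_{H^1}² means (1−α)∫(u')² ≥ (α−c)∫u², and for the modes u_n = sin(nπ(x−x₀)/L) (x₀ the left endpoint) one has ∫u_n²/∫(u_n')² = (L/(nπ))² → 0, so a(u_n,u_n)/||u_n||_{H^1}² → 1. Hence the optimal constant is α = 1.
Therefore α = 1.


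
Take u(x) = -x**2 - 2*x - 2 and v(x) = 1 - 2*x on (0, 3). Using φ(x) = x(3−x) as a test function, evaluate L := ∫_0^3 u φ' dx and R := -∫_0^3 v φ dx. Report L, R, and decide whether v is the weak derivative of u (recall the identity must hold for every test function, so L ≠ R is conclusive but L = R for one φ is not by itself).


LHS = 45/2, RHS = 9. No, v is not the weak derivative of u.

u(x) = -x**2 - 2*x - 2, classical derivative u'(x) = -2*x - 2.
φ(x) = x(3−x), so φ'(x) = 3 - 2*x.
Note φ(0) = φ(3) = 0, so the boundary term u·φ vanishes.
LHS = ∫_0^3 u(x) φ'(x) dx = ∫_0^3 (2*x^3 + x^2 - 2*x - 6) dx. Term by term:
  ∫_0^3 2*x^3 dx = 81/2;  ∫_0^3 x^2 dx = 9;  ∫_0^3 -2*x dx = -9;
  ∫_0^3 -6 dx = -18.
Sum: 81/2 + 9 − 9 − 18 = 45/2.
So LHS = 45/2.
∫_0^3 v(x) φ(x) dx = ∫_0^3 (2*x^3 - 7*x^2 + 3*x) dx. Term by term:
  ∫_0^3 2*x^3 dx = 81/2;  ∫_0^3 -7*x^2 dx = -63;  ∫_0^3 3*x dx = 27/2.
Sum: 81/2 − 63 + 27/2 = -9.
So RHS = -∫_0^3 v(x) φ(x) dx = 9.
LHS − RHS = 27/2 ≠ 0, so the identity fails.
(For a valid weak derivative the identity must hold for EVERY test function, in particular this one. The failure shows v is NOT the weak derivative of u.)
Correct weak derivative would be u'(x) = -2*x - 2.


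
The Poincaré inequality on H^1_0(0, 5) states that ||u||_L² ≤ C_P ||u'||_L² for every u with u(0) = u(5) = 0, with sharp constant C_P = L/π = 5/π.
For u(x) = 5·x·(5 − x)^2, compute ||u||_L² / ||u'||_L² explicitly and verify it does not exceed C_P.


||u||_L² / ||u'||_L² = 5*sqrt(14)/14 < C_P = 5/π.

u(x) = 5·x·(5 − x)^2, so u'(x) = 5*(x - 5)*(3*x - 5).
u(x) = 5·x·(5 − x)^2 vanishes at x = 0 and x = 5, so u ∈ H^1_0(0, 5). Differentiate via the product rule and integrate the resulting polynomials term by term.
  ∫_0^5 u² dx = ∫_0^5 (25*x^6 - 500*x^5 + 3750*x^4 - 12500*x^3 + 15625*x^2) dx. Term by term:
    ∫_0^5 25*x^6 dx = 1953125/7;  ∫_0^5 -500*x^5 dx = -3906250/3;  ∫_0^5 3750*x^4 dx = 2343750;
    ∫_0^5 -12500*x^3 dx = -1953125;  ∫_0^5 15625*x^2 dx = 1953125/3.
  Sum: 1953125/7 − 3906250/3 + 2343750 − 1953125 + 1953125/3 = 390625/21.
  ∫_0^5 (u')² dx = ∫_0^5 (225*x^4 - 3000*x^3 + 13750*x^2 - 25000*x + 15625) dx. Term by term:
    ∫_0^5 225*x^4 dx = 140625;  ∫_0^5 -3000*x^3 dx = -468750;  ∫_0^5 13750*x^2 dx = 1718750/3;
    ∫_0^5 -25000*x dx = -312500;  ∫_0^5 15625 dx = 78125.
  Sum: 140625 − 468750 + 1718750/3 − 312500 + 78125 = 31250/3.
∫_0^5 u² dx = 390625/21, so ||u||_L² = 625*sqrt(21)/21.
∫_0^5 (u')² dx = 31250/3, so ||u'||_L² = 125*sqrt(6)/3.
Ratio ||u||_L² / ||u'||_L² = 5*sqrt(14)/14.
Sharp Poincaré constant on H^1_0(0, 5) is C_P = L/π = 5/π, achieved by sin(π/5·x).
A polynomial bump cannot attain the sharp Poincaré constant (only the first sine eigenfunction does), so the ratio is strictly less than C_P, consistent with ||u||_L² ≤ C_P ||u'||_L².


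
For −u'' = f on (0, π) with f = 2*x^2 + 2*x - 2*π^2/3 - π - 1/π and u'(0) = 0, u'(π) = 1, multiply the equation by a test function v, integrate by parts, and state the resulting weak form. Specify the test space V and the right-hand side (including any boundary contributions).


V = H^1(0, π) (v unrestricted at boundary; u is determined up to an additive constant); weak form: ∫_0^π u'v' dx = ∫_0^π (2*x^2 + 2*x - 2*π^2/3 - π - 1/π) v dx + v(π) for all v ∈ V.

Multiply both sides by a test function v and integrate from 0 to π:
  ∫_0^π −u''(x) v(x) dx = ∫_0^π f(x) v(x) dx.
Integrate the LHS by parts once:
  ∫_0^π −u'' v dx = −[u'(x) v(x)]_0^π + ∫_0^π u'(x) v'(x) dx.
Thus ∫_0^π u'(x) v'(x) dx = ∫_0^π f(x) v(x) dx + [u'(x) v(x)]_0^π.
Choose V so that boundary terms are either known or forced to vanish.
u has inhomogeneous Neumann u'(0) = 0, u'(π) = 1. [u' v]_0^π = (1)·v(π) − (0)·v(0) = v(π). Take V = H^1(0, π); boundary term becomes part of RHS.
Weak formulation: find u (satisfying any essential BC) such that ∫_0^π u'(x) v'(x) dx = ∫_0^π f v dx + v(π) for all v ∈ V (Neumann data are natural BCs: they enter the RHS as boundary terms).
Substituting f(x) = 2*x^2 + 2*x - 2*π^2/3 - π - 1/π, the right-hand side is ∫_0^π (2*x^2 + 2*x - 2*π^2/3 - π - 1/π) v dx + v(π).
Compatibility check (pure Neumann): taking v ≡ 1 ∈ V gives 0 = ∫_0^π f dx + (1) − (0), i.e. ∫_0^π f dx must equal u'(0) − u'(π) = -1. Indeed ∫_0^π (2*x^2 + 2*x - 2*π^2/3 - π - 1/π) dx = -1, so the data are compatible. The solution is then unique only up to an additive constant (fix it e.g. by requiring ∫_0^π u dx = 0).


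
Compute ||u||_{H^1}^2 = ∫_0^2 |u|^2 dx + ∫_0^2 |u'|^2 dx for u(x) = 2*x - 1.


||u||_{H^1}^2 = 38/3

The H^1 norm (squared) on an interval (0, L) is
  ||u||_{H^1}^2 = ∫_0^L u(x)^2 dx + ∫_0^L u'(x)^2 dx.
Compute u'(x) = 2.
Then u(x)^2 = 4*x**2 - 4*x + 1 and u'(x)^2 = 4.
Integrate each monomial from 0 to 2 using ∫_0^2 c·x^n dx = c·2^(n+1)/(n+1):
  ∫_0^2 u(x)^2 dx = ∫_0^2 (4*x^2 - 4*x + 1) dx. Term by term:
    ∫_0^2 4*x^2 dx = 32/3;  ∫_0^2 -4*x dx = -8;  ∫_0^2 1 dx = 2.
  Sum: 32/3 − 8 + 2 = 14/3.
  ∫_0^2 u'(x)^2 dx = ∫_0^2 (4) dx. Term by term:
    ∫_0^2 4 dx = 8.
Adding: ||u||_{H^1}^2 = 14/3 + 8 = 38/3.


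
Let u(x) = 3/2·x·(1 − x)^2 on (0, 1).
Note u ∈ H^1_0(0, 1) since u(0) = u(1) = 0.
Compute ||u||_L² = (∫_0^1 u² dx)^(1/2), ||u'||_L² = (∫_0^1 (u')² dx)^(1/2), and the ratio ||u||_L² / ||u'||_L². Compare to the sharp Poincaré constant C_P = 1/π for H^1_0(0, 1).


||u||_L² / ||u'||_L² = sqrt(14)/14 < C_P = 1/π.

u(x) = 3/2·x·(1 − x)^2, so u'(x) = 9*x^2/2 - 6*x + 3/2.
u(x) = 3/2·x·(1 − x)^2 vanishes at x = 0 and x = 1, so u ∈ H^1_0(0, 1). Differentiate via the product rule and integrate the resulting polynomials term by term.
  ∫_0^1 u² dx = ∫_0^1 (9*x^6/4 - 9*x^5 + 27*x^4/2 - 9*x^3 + 9*x^2/4) dx. Term by term:
    ∫_0^1 9*x^6/4 dx = 9/28;  ∫_0^1 -9*x^5 dx = -3/2;  ∫_0^1 27*x^4/2 dx = 27/10;
    ∫_0^1 -9*x^3 dx = -9/4;  ∫_0^1 9*x^2/4 dx = 3/4.
  Sum: 9/28 − 3/2 + 27/10 − 9/4 + 3/4 = 3/140.
  ∫_0^1 (u')² dx = ∫_0^1 (81*x^4/4 - 54*x^3 + 99*x^2/2 - 18*x + 9/4) dx. Term by term:
    ∫_0^1 81*x^4/4 dx = 81/20;  ∫_0^1 -54*x^3 dx = -27/2;  ∫_0^1 99*x^2/2 dx = 33/2;
    ∫_0^1 -18*x dx = -9;  ∫_0^1 9/4 dx = 9/4.
  Sum: 81/20 − 27/2 + 33/2 − 9 + 9/4 = 3/10.
∫_0^1 u² dx = 3/140, so ||u||_L² = sqrt(105)/70.
∫_0^1 (u')² dx = 3/10, so ||u'||_L² = sqrt(30)/10.
Ratio ||u||_L² / ||u'||_L² = sqrt(14)/14.
Sharp Poincaré constant on H^1_0(0, 1) is C_P = L/π = 1/π, achieved by sin(π·x).
A polynomial bump cannot attain the sharp Poincaré constant (only the first sine eigenfunction does), so the ratio is strictly less than C_P, consistent with ||u||_L² ≤ C_P ||u'||_L².


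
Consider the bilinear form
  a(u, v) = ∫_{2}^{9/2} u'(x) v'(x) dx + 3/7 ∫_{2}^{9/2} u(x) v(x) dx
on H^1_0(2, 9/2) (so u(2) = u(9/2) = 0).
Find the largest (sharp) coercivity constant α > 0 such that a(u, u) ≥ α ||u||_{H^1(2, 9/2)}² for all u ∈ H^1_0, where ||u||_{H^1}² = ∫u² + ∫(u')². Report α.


α = (75 + 28*π^2)/(7*(25 + 4*π^2))

Coercivity of a(·,·) on H^1_0(2, 9/2) means a(u, u) ≥ α ||u||_{H^1}² for every u ∈ H^1_0.
The interval has length L = 5/2, and Poincaré/coercivity depend only on L. Here a(u, u) = ∫(u')² + (3/7)·∫u².
Here 0 < c = 3/7 < 1. The condition a(u,u) ≥ α||u||_{H^1}² reads (1−α)∫(u')² ≥ (α−c)∫u². Any admissible α is ≤ 1 (rapidly oscillating u have ∫u²/∫(u')² → 0), and α = 1 would force 0 ≥ (1−c)∫u², impossible since c < 1; so 1−α > 0. By the sharp Poincaré inequality on H^1_0 of an interval of length L, ∫(u')² ≥ (π/L)²∫u² with equality for the first sine mode sin(π(x−x₀)/L) (x₀ the left endpoint), so the inequality holds for all u iff (1−α)(π/L)² ≥ α − c, i.e. α ≤ ((π/L)² + c)/((π/L)² + 1) = (1 + c(L/π)²)/(1 + (L/π)²). With (π/L)² = 4*π^2/25 and c = 3/7, the largest admissible constant is α = ((π/L)² + c)/((π/L)² + 1).
Simplifying, α = (75 + 28*π^2)/(7*(25 + 4*π^2)).


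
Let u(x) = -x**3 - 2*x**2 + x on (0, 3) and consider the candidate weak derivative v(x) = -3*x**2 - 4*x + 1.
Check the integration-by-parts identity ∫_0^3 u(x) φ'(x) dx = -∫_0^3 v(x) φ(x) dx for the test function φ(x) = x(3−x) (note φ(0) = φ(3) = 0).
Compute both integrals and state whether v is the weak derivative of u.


LHS = 1179/20, RHS = 1179/20. Yes, v = u' weakly.

u(x) = -x**3 - 2*x**2 + x, classical derivative u'(x) = -3*x**2 - 4*x + 1.
φ(x) = x(3−x), so φ'(x) = 3 - 2*x.
Note φ(0) = φ(3) = 0, so the boundary term u·φ vanishes.
LHS = ∫_0^3 u(x) φ'(x) dx = ∫_0^3 (2*x^4 + x^3 - 8*x^2 + 3*x) dx. Term by term:
  ∫_0^3 2*x^4 dx = 486/5;  ∫_0^3 x^3 dx = 81/4;  ∫_0^3 -8*x^2 dx = -72;
  ∫_0^3 3*x dx = 27/2.
Sum: 486/5 + 81/4 − 72 + 27/2 = 1179/20.
So LHS = 1179/20.
∫_0^3 v(x) φ(x) dx = ∫_0^3 (3*x^4 - 5*x^3 - 13*x^2 + 3*x) dx. Term by term:
  ∫_0^3 3*x^4 dx = 729/5;  ∫_0^3 -5*x^3 dx = -405/4;  ∫_0^3 -13*x^2 dx = -117;
  ∫_0^3 3*x dx = 27/2.
Sum: 729/5 − 405/4 − 117 + 27/2 = -1179/20.
So RHS = -∫_0^3 v(x) φ(x) dx = 1179/20.
LHS = RHS, so the identity holds for this test φ.
Moreover u is smooth here and v(x) = u'(x) = -3*x**2 - 4*x + 1 pointwise, so the identity holds for every test function. Hence v is the weak derivative of u.


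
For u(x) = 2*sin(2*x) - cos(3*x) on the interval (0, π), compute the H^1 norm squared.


||u||_{H^1(0,π)}^2 = 32 + 15*π

u'(x) = 3*sin(3*x) + 4*cos(2*x).
Expand u² and (u')² and integrate term by term on (0, π), using: for integers n ≥ 1, ∫_0^π sin²(nx) dx = ∫_0^π cos²(nx) dx = π/2; for n ≠ n', ∫_0^π sin(nx)sin(n'x) dx = ∫_0^π cos(nx)cos(n'x) dx = 0; and by product-to-sum, ∫_0^π sin(nx)cos(n'x) dx = ½∫_0^π [sin((n+n')x) + sin((n−n')x)] dx, which is 0 when n+n' is even and 2n/(n²−n'²) when n+n' is odd (it need not vanish on (0, π)).
  u² squared terms: (-1)²·∫cos(3x)² dx = 1·π/2 = π/2;  (2)²·∫sin(2x)² dx = 4·π/2 = 2*π.
  u² cross terms: 2·(-1)·(2)·∫cos(3x)·sin(2x) dx = -4·(-4/5) = 16/5.
  So ∫_0^π u² dx = π/2 + 2*π + 16/5 = 16/5 + 5*π/2.
  (u')² squared terms: (3)²·∫sin(3x)² dx = 9·π/2 = 9*π/2;  (4)²·∫cos(2x)² dx = 16·π/2 = 8*π.
  (u')² cross terms: 2·(3)·(4)·∫sin(3x)·cos(2x) dx = 24·(6/5) = 144/5.
  So ∫_0^π (u')² dx = 9*π/2 + 8*π + 144/5 = 144/5 + 25*π/2.
||u||_{H^1}^2 = (16/5 + 5*π/2) + (144/5 + 25*π/2) = 32 + 15*π.


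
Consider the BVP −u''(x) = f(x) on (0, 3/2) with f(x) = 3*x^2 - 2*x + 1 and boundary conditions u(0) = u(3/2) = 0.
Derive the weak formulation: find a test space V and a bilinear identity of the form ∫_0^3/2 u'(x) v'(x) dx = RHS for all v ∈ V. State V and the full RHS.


V = H^1_0(0, 3/2) (so v(0) = v(3/2) = 0); weak form: ∫_0^3/2 u'v' dx = ∫_0^3/2 (3*x^2 - 2*x + 1) v dx for all v ∈ V.

Multiply both sides by a test function v and integrate from 0 to 3/2:
  ∫_0^3/2 −u''(x) v(x) dx = ∫_0^3/2 f(x) v(x) dx.
Integrate the LHS by parts once:
  ∫_0^3/2 −u'' v dx = −[u'(x) v(x)]_0^3/2 + ∫_0^3/2 u'(x) v'(x) dx.
Thus ∫_0^3/2 u'(x) v'(x) dx = ∫_0^3/2 f(x) v(x) dx + [u'(x) v(x)]_0^3/2.
Choose V so that boundary terms are either known or forced to vanish.
u is Dirichlet: u(0) = u(3/2) = 0. Let V = H^1_0(0, 3/2); then v(0) = v(3/2) = 0, and [u' v]_0^3/2 = 0.
Weak formulation: find u (satisfying any essential BC) such that ∫_0^3/2 u'(x) v'(x) dx = ∫_0^3/2 f v dx for all v ∈ V.
Substituting f(x) = 3*x^2 - 2*x + 1, the right-hand side is ∫_0^3/2 (3*x^2 - 2*x + 1) v dx.


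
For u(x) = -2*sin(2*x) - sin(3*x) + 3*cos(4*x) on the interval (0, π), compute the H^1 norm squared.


||u||_{H^1(0,π)}^2 = 612/7 + 183*π/2

u'(x) = -12*sin(4*x) - 4*cos(2*x) - 3*cos(3*x).
Expand u² and (u')² and integrate term by term on (0, π), using: for integers n ≥ 1, ∫_0^π sin²(nx) dx = ∫_0^π cos²(nx) dx = π/2; for n ≠ n', ∫_0^π sin(nx)sin(n'x) dx = ∫_0^π cos(nx)cos(n'x) dx = 0; and by product-to-sum, ∫_0^π sin(nx)cos(n'x) dx = ½∫_0^π [sin((n+n')x) + sin((n−n')x)] dx, which is 0 when n+n' is even and 2n/(n²−n'²) when n+n' is odd (it need not vanish on (0, π)).
  u² squared terms: (-1)²·∫sin(3x)² dx = 1·π/2 = π/2;  (-2)²·∫sin(2x)² dx = 4·π/2 = 2*π;  (3)²·∫cos(4x)² dx = 9·π/2 = 9*π/2.
  u² cross terms: 2·(-1)·(-2)·∫sin(3x)·sin(2x) dx = 4·(0) = 0;  2·(-1)·(3)·∫sin(3x)·cos(4x) dx = -6·(-6/7) = 36/7;  2·(-2)·(3)·∫sin(2x)·cos(4x) dx = -12·(0) = 0.
  So ∫_0^π u² dx = π/2 + 2*π + 9*π/2 + 0 + 36/7 + 0 = 36/7 + 7*π.
  (u')² squared terms: (-12)²·∫sin(4x)² dx = 144·π/2 = 72*π;  (-4)²·∫cos(2x)² dx = 16·π/2 = 8*π;  (-3)²·∫cos(3x)² dx = 9·π/2 = 9*π/2.
  (u')² cross terms: 2·(-12)·(-4)·∫sin(4x)·cos(2x) dx = 96·(0) = 0;  2·(-12)·(-3)·∫sin(4x)·cos(3x) dx = 72·(8/7) = 576/7;  2·(-4)·(-3)·∫cos(2x)·cos(3x) dx = 24·(0) = 0.
  So ∫_0^π (u')² dx = 72*π + 8*π + 9*π/2 + 0 + 576/7 + 0 = 576/7 + 169*π/2.
||u||_{H^1}^2 = (36/7 + 7*π) + (576/7 + 169*π/2) = 612/7 + 183*π/2.


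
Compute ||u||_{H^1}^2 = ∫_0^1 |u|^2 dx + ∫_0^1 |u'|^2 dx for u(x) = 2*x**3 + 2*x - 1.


||u||_{H^1}^2 = 2174/105

The H^1 norm (squared) on an interval (0, L) is
  ||u||_{H^1}^2 = ∫_0^L u(x)^2 dx + ∫_0^L u'(x)^2 dx.
Compute u'(x) = 6*x**2 + 2.
Then u(x)^2 = 4*x**6 + 8*x**4 - 4*x**3 + 4*x**2 - 4*x + 1 and u'(x)^2 = 36*x**4 + 24*x**2 + 4.
Integrate each monomial from 0 to 1 using ∫_0^1 c·x^n dx = c·1^(n+1)/(n+1):
  ∫_0^1 u(x)^2 dx = ∫_0^1 (4*x^6 + 8*x^4 - 4*x^3 + 4*x^2 - 4*x + 1) dx. Term by term:
    ∫_0^1 4*x^6 dx = 4/7;  ∫_0^1 8*x^4 dx = 8/5;  ∫_0^1 -4*x^3 dx = -1;
    ∫_0^1 4*x^2 dx = 4/3;  ∫_0^1 -4*x dx = -2;  ∫_0^1 1 dx = 1.
  Sum: 4/7 + 8/5 − 1 + 4/3 − 2 + 1 = 158/105.
  ∫_0^1 u'(x)^2 dx = ∫_0^1 (36*x^4 + 24*x^2 + 4) dx. Term by term:
    ∫_0^1 36*x^4 dx = 36/5;  ∫_0^1 24*x^2 dx = 8;  ∫_0^1 4 dx = 4.
  Sum: 36/5 + 8 + 4 = 96/5.
Adding: ||u||_{H^1}^2 = 158/105 + 96/5 = 2174/105.


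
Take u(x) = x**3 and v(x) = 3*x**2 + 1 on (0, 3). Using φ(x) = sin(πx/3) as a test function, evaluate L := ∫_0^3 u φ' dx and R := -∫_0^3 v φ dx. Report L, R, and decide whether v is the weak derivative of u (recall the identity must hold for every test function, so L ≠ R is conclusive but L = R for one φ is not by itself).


LHS = -81/π + 324/π^3, RHS = -87/π + 324/π^3. No, v is not the weak derivative of u.

u(x) = x**3, classical derivative u'(x) = 3*x**2.
φ(x) = sin(πx/3), so φ'(x) = π*cos(π*x/3)/3.
Note φ(0) = φ(3) = 0, so the boundary term u·φ vanishes.
LHS = ∫_0^3 u(x) φ'(x) dx = ∫_0^3 (π*x^3*cos(π*x/3)/3) dx. Term by term:
  ∫_0^3 π*x^3*cos(π*x/3)/3 dx = -81/π + 324/π^3.
So LHS = -81/π + 324/π^3.
∫_0^3 v(x) φ(x) dx = ∫_0^3 (3*x^2*sin(π*x/3) + sin(π*x/3)) dx. Term by term:
  ∫_0^3 3*x^2*sin(π*x/3) dx = -324/π^3 + 81/π;  ∫_0^3 sin(π*x/3) dx = 6/π.
Sum: -324/π^3 + 81/π + 6/π = -324/π^3 + 87/π.
So RHS = -∫_0^3 v(x) φ(x) dx = -87/π + 324/π^3.
LHS − RHS = 6/π ≠ 0, so the identity fails.
(For a valid weak derivative the identity must hold for EVERY test function, in particular this one. The failure shows v is NOT the weak derivative of u.)
Correct weak derivative would be u'(x) = 3*x**2.


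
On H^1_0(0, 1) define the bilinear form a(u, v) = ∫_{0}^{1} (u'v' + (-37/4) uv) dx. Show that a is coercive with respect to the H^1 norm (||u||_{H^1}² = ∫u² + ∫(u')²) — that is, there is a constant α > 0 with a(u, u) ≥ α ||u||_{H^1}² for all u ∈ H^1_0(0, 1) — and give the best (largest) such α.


α = (-37/4 + π^2)/(1 + π^2)

Coercivity of a(·,·) on H^1_0(0, 1) means a(u, u) ≥ α ||u||_{H^1}² for every u ∈ H^1_0.
The interval has length L = 1, and Poincaré/coercivity depend only on L. Here a(u, u) = ∫(u')² + (-37/4)·∫u².
Here c = -37/4 < 0 with |c| < (π/L)² = π^2, so coercivity still holds. The condition a(u,u) ≥ α||u||_{H^1}² reads (1−α)∫(u')² ≥ (α−c)∫u². Any admissible α is ≤ 1 (rapidly oscillating u have ∫u²/∫(u')² → 0), and α = 1 would force 0 ≥ (1−c)∫u², impossible since c < 1; so 1−α > 0. By the sharp Poincaré inequality on H^1_0 of an interval of length L, ∫(u')² ≥ (π/L)²∫u² with equality for the first sine mode sin(π(x−x₀)/L) (x₀ the left endpoint), so the inequality holds for all u iff (1−α)(π/L)² ≥ α − c, i.e. α ≤ ((π/L)² + c)/((π/L)² + 1) = (1 + c(L/π)²)/(1 + (L/π)²). (Direct route, valid since c ≤ 0: Poincaré gives c∫u² ≥ c(L/π)²∫(u')², so a(u,u) ≥ (1 + c(L/π)²)∫(u')², while ||u||_{H^1}² ≤ (1 + (L/π)²)∫(u')²; dividing yields the same α.) With (π/L)² = π^2 and c = -37/4, the largest admissible constant is α = ((π/L)² + c)/((π/L)² + 1).
Simplifying, α = (-37/4 + π^2)/(1 + π^2).


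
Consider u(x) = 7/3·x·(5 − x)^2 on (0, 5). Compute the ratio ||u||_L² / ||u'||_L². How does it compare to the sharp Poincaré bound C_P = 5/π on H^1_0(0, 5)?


||u||_L² / ||u'||_L² = 5*sqrt(14)/14 < C_P = 5/π.

u(x) = 7/3·x·(5 − x)^2, so u'(x) = 7*x^2 - 140*x/3 + 175/3.
u(x) = 7/3·x·(5 − x)^2 vanishes at x = 0 and x = 5, so u ∈ H^1_0(0, 5). Differentiate via the product rule and integrate the resulting polynomials term by term.
  ∫_0^5 u² dx = ∫_0^5 (49*x^6/9 - 980*x^5/9 + 2450*x^4/3 - 24500*x^3/9 + 30625*x^2/9) dx. Term by term:
    ∫_0^5 49*x^6/9 dx = 546875/9;  ∫_0^5 -980*x^5/9 dx = -7656250/27;  ∫_0^5 2450*x^4/3 dx = 1531250/3;
    ∫_0^5 -24500*x^3/9 dx = -3828125/9;  ∫_0^5 30625*x^2/9 dx = 3828125/27.
  Sum: 546875/9 − 7656250/27 + 1531250/3 − 3828125/9 + 3828125/27 = 109375/27.
  ∫_0^5 (u')² dx = ∫_0^5 (49*x^4 - 1960*x^3/3 + 26950*x^2/9 - 49000*x/9 + 30625/9) dx. Term by term:
    ∫_0^5 49*x^4 dx = 30625;  ∫_0^5 -1960*x^3/3 dx = -306250/3;  ∫_0^5 26950*x^2/9 dx = 3368750/27;
    ∫_0^5 -49000*x/9 dx = -612500/9;  ∫_0^5 30625/9 dx = 153125/9.
  Sum: 30625 − 306250/3 + 3368750/27 − 612500/9 + 153125/9 = 61250/27.
∫_0^5 u² dx = 109375/27, so ||u||_L² = 125*sqrt(21)/9.
∫_0^5 (u')² dx = 61250/27, so ||u'||_L² = 175*sqrt(6)/9.
Ratio ||u||_L² / ||u'||_L² = 5*sqrt(14)/14.
Sharp Poincaré constant on H^1_0(0, 5) is C_P = L/π = 5/π, achieved by sin(π/5·x).
A polynomial bump cannot attain the sharp Poincaré constant (only the first sine eigenfunction does), so the ratio is strictly less than C_P, consistent with ||u||_L² ≤ C_P ||u'||_L².
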